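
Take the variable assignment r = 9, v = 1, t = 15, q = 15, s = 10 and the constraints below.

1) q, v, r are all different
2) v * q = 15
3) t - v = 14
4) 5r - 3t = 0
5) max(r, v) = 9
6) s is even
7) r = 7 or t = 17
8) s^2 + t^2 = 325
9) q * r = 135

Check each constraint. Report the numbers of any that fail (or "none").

1) values 15, 1, 9 are pairwise distinct — holds.
2) v * q = 1 * 15 = 15 — holds.
3) t - v = 15 - 1 = 14 — holds.
4) 5r - 3t = 5(9) - 3(15) = 0 — holds.
5) max(9, 1) = 9 — holds.
6) s = 10 is even — holds.
7) r = 9 ≠ 7 and t = 15 ≠ 17; both disjuncts false — fails.
8) s^2 + t^2 = 10^2 + 15^2 = 100 + 225 = 325 — holds.
9) q * r = 15 * 9 = 135 — holds.

The assignment fails constraint 7.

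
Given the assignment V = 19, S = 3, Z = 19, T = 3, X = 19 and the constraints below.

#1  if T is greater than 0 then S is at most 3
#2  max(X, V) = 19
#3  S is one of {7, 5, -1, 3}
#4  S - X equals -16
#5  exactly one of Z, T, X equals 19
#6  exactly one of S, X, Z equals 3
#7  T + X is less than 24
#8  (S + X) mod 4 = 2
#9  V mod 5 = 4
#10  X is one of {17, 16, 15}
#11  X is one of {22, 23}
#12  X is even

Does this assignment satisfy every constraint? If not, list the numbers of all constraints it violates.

#1 T = 3 > 0, so we need S ≤ 3; S = 3 ≤ 3 — OK.
#2 max(19, 19) = 19 — OK.
#3 S = 3 is in {7, 5, -1, 3} — OK.
#4 S - X = 3 - 19 = -16 — OK.
#5 Z=19, T=3, X=19; 2 of them equal 19, not exactly one — violated.
#6 S=3, X=19, Z=19; 1 of them equals 3 — OK.
#7 T + X = 3 + 19 = 22; 22 < 24 — OK.
#8 S + X = 22; 22 mod 4 = 2 — OK.
#9 19 mod 5 = 4 — OK.
#10 X = 19 is not in {17, 16, 15} — violated.
#11 X = 19 is not in {22, 23} — violated.
#12 X = 19 is odd — violated.

Constraints 5, 10, 11, and 12 are violated.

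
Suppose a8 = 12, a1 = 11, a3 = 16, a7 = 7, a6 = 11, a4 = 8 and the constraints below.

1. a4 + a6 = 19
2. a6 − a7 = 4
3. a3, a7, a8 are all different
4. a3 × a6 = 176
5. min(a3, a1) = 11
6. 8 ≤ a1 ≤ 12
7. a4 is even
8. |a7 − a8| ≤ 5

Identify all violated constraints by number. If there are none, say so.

All constraints are satisfied.

1. a4 + a6 = 8 + 11 = 19 — satisfied.
2. a6 − a7 = 11 − 7 = 4 — satisfied.
3. values 16, 7, 12 are pairwise distinct — satisfied.
4. a3 × a6 = 16 × 11 = 176 — satisfied.
5. min(16, 11) = 11 — satisfied.
6. a1 = 11 lies in [8, 12] — satisfied.
7. a4 = 8 is even — satisfied.
8. |7 − 12| = 5; 5 ≤ 5 — satisfied.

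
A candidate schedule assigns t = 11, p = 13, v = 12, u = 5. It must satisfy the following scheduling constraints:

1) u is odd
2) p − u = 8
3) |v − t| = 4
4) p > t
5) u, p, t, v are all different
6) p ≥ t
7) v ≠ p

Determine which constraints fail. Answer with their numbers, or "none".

1) u = 5 is odd — satisfied.
2) p − u = 13 − 5 = 8 — satisfied.
3) |12 − 11| = 1, not 4 — violated.
4) p = 13, t = 11; 13 > 11 — satisfied.
5) values 5, 13, 11, 12 are pairwise distinct — satisfied.
6) p = 13, t = 11; 13 ≥ 11 — satisfied.
7) v = 12, p = 13; distinct — satisfied.

Violated: 3.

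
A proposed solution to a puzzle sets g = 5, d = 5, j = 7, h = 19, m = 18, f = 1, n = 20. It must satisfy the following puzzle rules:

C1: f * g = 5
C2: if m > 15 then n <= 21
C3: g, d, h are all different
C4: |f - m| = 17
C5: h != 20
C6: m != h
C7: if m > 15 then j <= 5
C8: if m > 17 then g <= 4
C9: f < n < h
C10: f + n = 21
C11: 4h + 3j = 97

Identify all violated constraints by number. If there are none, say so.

C1: f * g = 1 * 5 = 5 — OK.
C2: m = 18 > 15, so we need n ≤ 21; n = 20 ≤ 21 — OK.
C3: g = d = 5, not all different — violated.
C4: |1 - 18| = 17 — OK.
C5: h = 19, and 19 ≠ 20 — OK.
C6: m = 18, h = 19; distinct — OK.
C7: m = 18 > 15, so we need j ≤ 5; but j = 7 > 5 — violated.
C8: m = 18 > 17, so we need g ≤ 4; but g = 5 > 4 — violated.
C9: values 1, 20, 19; n = 20 is not < h = 19 — violated.
C10: f + n = 1 + 20 = 21 — OK.
C11: 4h + 3j = 4(19) + 3(7) = 97 — OK.

Constraints 3, 7, 8, 9 do not hold.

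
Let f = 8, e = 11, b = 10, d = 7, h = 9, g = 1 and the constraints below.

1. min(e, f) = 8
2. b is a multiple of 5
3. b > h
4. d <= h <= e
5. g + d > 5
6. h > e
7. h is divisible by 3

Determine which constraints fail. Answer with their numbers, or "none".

Constraint 6 does not hold.

1. min(11, 8) = 8  true
2. 10 / 5 = 2, so 5 divides 10  true
3. b = 10, h = 9; 10 > 9  true
4. values 7 <= 9 <= 11  true
5. g + d = 1 + 7 = 8; 8 > 5  true
6. h = 9, e = 11; 9 ≤ 11 (want >)  false
7. 9 / 3 = 3, so 3 divides 9  true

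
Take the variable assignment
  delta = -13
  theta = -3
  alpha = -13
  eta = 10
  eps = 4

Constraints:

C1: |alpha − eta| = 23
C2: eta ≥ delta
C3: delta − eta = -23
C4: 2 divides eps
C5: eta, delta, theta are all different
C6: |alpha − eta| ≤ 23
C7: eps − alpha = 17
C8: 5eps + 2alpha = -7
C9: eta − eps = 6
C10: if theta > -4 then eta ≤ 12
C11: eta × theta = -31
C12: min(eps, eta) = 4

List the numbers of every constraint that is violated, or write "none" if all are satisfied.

C1: |-13 − 10| = 23 — holds.
C2: eta = 10, delta = -13; 10 ≥ -13 — holds.
C3: delta − eta = -13 − 10 = -23 — holds.
C4: 4 / 2 = 2, so 2 divides 4 — holds.
C5: values 10, -13, -3 are pairwise distinct — holds.
C6: |-13 − 10| = 23; 23 ≤ 23 — holds.
C7: eps − alpha = 4 − (-13) = 17 — holds.
C8: 5eps + 2alpha = 5(4) + 2(-13) = -6, not -7 — does not hold.
C9: eta − eps = 10 − 4 = 6 — holds.
C10: theta = -3 > -4, so we need eta ≤ 12; eta = 10 ≤ 12 — holds.
C11: eta × theta = 10 × (-3) = -30, not -31 — does not hold.
C12: min(4, 10) = 4 — holds.

Constraints 8, 11 do not hold.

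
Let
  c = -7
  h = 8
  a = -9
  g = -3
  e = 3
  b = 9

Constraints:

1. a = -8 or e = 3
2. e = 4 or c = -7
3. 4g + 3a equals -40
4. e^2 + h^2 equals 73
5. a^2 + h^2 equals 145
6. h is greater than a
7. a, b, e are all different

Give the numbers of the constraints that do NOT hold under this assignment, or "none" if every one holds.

Constraint 3 is violated.

1. a = -9 ≠ -8, but e = 3 = 3 (second disjunct) — OK.
2. e = 3 ≠ 4, but c = -7 = -7 (second disjunct) — OK.
3. 4g + 3a = 4(-3) + 3(-9) = -39, not -40 — violated.
4. e^2 + h^2 = 3^2 + 8^2 = 9 + 64 = 73 — OK.
5. a^2 + h^2 = (-9)^2 + 8^2 = 81 + 64 = 145 — OK.
6. h = 8, a = -9; 8 > -9 — OK.
7. values -9, 9, 3 are pairwise distinct — OK.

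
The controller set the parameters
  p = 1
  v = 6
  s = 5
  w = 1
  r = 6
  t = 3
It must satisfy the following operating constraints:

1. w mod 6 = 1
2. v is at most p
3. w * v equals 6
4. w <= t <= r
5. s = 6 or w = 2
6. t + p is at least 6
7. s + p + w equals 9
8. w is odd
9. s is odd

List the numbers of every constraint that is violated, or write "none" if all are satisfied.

1. 1 mod 6 = 1  holds
2. v = 6, p = 1; 6 > 1 (want ≤)  fails
3. w * v = 1 * 6 = 6  holds
4. values 1 <= 3 <= 6  holds
5. s = 5 ≠ 6 and w = 1 ≠ 2; both disjuncts false  fails
6. t + p = 3 + 1 = 4; 4 < 6, bound 6 not met  fails
7. s + p + w = 5 + 1 + 1 = 7, not 9  fails
8. w = 1 is odd  holds
9. s = 5 is odd  holds

No — constraints 2, 5, 6, 7 are not satisfied.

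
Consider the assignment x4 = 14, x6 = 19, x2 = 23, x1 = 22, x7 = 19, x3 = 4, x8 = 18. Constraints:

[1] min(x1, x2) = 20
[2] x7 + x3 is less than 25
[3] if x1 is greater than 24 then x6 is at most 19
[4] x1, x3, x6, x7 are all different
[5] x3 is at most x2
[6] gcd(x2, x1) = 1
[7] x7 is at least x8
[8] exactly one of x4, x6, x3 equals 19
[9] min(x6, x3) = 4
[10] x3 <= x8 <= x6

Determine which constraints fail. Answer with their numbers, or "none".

[1] min(22, 23) = 22, not 20  FAIL
[2] x7 + x3 = 19 + 4 = 23; 23 < 25  OK
[3] x1 = 22, not > 24; antecedent false, conditional vacuously true  OK
[4] x6 = x7 = 19, not all different  FAIL
[5] x3 = 4, x2 = 23; 4 ≤ 23  OK
[6] gcd(23, 22) = 1  OK
[7] x7 = 19, x8 = 18; 19 ≥ 18  OK
[8] x4=14, x6=19, x3=4; 1 of them equals 19  OK
[9] min(19, 4) = 4  OK
[10] values 4 <= 18 <= 19  OK

Constraints 1 and 4 are violated.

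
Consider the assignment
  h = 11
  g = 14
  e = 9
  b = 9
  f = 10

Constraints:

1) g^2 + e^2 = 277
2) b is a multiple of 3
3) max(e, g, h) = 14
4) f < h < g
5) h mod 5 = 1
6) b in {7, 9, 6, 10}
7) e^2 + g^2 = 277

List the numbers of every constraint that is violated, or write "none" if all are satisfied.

1) g^2 + e^2 = 14^2 + 9^2 = 196 + 81 = 277  ✓
2) 9 / 3 = 3, so 3 divides 9  ✓
3) max(9, 14, 11) = 14  ✓
4) values 10 < 11 < 14  ✓
5) 11 mod 5 = 1  ✓
6) b = 9 is in {7, 9, 6, 10}  ✓
7) e^2 + g^2 = 9^2 + 14^2 = 81 + 196 = 277  ✓

All constraints are satisfied.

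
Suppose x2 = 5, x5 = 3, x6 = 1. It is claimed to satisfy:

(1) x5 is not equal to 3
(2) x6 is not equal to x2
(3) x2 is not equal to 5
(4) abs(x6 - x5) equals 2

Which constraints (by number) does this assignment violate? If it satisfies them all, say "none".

Constraints 1 and 3 are violated.

(1) x5 = 3, but 3 is required to differ — violated.
(2) x6 = 1, x2 = 5; distinct — satisfied.
(3) x2 = 5, but 5 is required to differ — violated.
(4) abs(1 - 3) = 2 — satisfied.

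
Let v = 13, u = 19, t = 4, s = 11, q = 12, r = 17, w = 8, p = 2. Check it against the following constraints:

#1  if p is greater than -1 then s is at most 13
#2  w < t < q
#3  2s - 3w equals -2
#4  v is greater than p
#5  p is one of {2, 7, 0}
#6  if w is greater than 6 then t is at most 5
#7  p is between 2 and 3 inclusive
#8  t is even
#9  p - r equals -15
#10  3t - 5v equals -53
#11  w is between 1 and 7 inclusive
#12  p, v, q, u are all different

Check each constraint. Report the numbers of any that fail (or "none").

The assignment fails constraints 2, 11.

#1 p = 2 > -1, so we need s ≤ 13; s = 11 ≤ 13  true
#2 values 8, 4, 12; w = 8 is not < t = 4  false
#3 2s - 3w = 2(11) - 3(8) = -2  true
#4 v = 13, p = 2; 13 > 2  true
#5 p = 2 is in {2, 7, 0}  true
#6 w = 8 > 6, so we need t ≤ 5; t = 4 ≤ 5  true
#7 p = 2 lies in [2, 3]  true
#8 t = 4 is even  true
#9 p - r = 2 - 17 = -15  true
#10 3t - 5v = 3(4) - 5(13) = -53  true
#11 w = 8 is outside [1, 7]  false
#12 values 2, 13, 12, 19 are pairwise distinct  true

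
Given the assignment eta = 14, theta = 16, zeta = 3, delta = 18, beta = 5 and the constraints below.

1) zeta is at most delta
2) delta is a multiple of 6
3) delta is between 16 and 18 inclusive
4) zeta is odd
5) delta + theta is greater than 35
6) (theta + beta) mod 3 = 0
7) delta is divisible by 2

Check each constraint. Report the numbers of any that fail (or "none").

Constraint 5 does not hold.

1) zeta = 3, delta = 18; 3 ≤ 18 — OK.
2) 18 / 6 = 3, so 6 divides 18 — OK.
3) delta = 18 lies in [16, 18] — OK.
4) zeta = 3 is odd — OK.
5) delta + theta = 18 + 16 = 34; 34 ≤ 35, bound 35 not met — violated.
6) theta + beta = 21; 21 mod 3 = 0 — OK.
7) 18 / 2 = 9, so 2 divides 18 — OK.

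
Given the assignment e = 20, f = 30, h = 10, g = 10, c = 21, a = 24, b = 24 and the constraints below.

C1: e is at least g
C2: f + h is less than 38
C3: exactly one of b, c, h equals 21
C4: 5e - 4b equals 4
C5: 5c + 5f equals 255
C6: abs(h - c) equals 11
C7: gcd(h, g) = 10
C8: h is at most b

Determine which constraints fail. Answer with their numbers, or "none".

C1: e = 20, g = 10; 20 ≥ 10  ✔
C2: f + h = 30 + 10 = 40; 40 ≥ 38, bound 38 not met  ✘
C3: b=24, c=21, h=10; 1 of them equals 21  ✔
C4: 5e - 4b = 5(20) - 4(24) = 4  ✔
C5: 5c + 5f = 5(21) + 5(30) = 255  ✔
C6: abs(10 - 21) = 11  ✔
C7: gcd(10, 10) = 10  ✔
C8: h = 10, b = 24; 10 ≤ 24  ✔

Constraint 2 is violated.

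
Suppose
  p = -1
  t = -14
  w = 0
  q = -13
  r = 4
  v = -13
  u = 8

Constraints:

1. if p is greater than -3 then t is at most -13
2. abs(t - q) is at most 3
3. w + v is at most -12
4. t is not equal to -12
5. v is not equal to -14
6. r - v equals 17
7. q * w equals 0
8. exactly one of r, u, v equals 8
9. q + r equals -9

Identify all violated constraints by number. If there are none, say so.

1. p = -1 > -3, so we need t ≤ -13; t = -14 ≤ -13  OK
2. abs(-14 - (-13)) = 1; 1 ≤ 3  OK
3. w + v = 0 + (-13) = -13; -13 ≤ -12  OK
4. t = -14, and -14 ≠ -12  OK
5. v = -13, and -13 ≠ -14  OK
6. r - v = 4 - (-13) = 17  OK
7. q * w = -13 * 0 = 0  OK
8. r=4, u=8, v=-13; 1 of them equals 8  OK
9. q + r = -13 + 4 = -9  OK

None — every constraint holds.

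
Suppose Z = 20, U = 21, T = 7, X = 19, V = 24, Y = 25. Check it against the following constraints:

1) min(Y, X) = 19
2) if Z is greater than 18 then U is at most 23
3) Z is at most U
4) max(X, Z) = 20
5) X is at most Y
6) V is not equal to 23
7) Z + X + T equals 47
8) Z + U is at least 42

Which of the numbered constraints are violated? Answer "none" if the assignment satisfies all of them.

1) min(25, 19) = 19 — holds.
2) Z = 20 > 18, so we need U ≤ 23; U = 21 ≤ 23 — holds.
3) Z = 20, U = 21; 20 ≤ 21 — holds.
4) max(19, 20) = 20 — holds.
5) X = 19, Y = 25; 19 ≤ 25 — holds.
6) V = 24, and 24 ≠ 23 — holds.
7) Z + X + T = 20 + 19 + 7 = 46, not 47 — fails.
8) Z + U = 20 + 21 = 41; 41 < 42, bound 42 not met — fails.

The assignment fails constraints 7 and 8.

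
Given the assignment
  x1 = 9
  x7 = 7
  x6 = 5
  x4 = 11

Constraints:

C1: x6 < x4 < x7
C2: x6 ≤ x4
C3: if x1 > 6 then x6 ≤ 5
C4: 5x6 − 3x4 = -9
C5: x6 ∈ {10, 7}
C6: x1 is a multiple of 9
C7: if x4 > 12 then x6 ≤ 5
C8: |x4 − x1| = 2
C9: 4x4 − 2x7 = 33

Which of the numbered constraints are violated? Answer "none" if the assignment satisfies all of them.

C1: values 5, 11, 7; x4 = 11 is not < x7 = 7 — fails.
C2: x6 = 5, x4 = 11; 5 ≤ 11 — holds.
C3: x1 = 9 > 6, so we need x6 ≤ 5; x6 = 5 ≤ 5 — holds.
C4: 5x6 − 3x4 = 5(5) − 3(11) = -8, not -9 — fails.
C5: x6 = 5 is not in {10, 7} — fails.
C6: 9 / 9 = 1, so 9 divides 9 — holds.
C7: x4 = 11, not > 12; antecedent false, conditional vacuously true — holds.
C8: |11 − 9| = 2 — holds.
C9: 4x4 − 2x7 = 4(11) − 2(7) = 30, not 33 — fails.

Violated: 1, 4, 5, and 9.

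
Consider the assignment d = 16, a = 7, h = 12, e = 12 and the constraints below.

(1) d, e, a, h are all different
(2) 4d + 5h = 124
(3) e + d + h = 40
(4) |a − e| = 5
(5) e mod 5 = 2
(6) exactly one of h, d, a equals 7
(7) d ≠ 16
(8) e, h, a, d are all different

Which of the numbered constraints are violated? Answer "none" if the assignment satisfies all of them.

The assignment fails constraints 1, 7, and 8.

(1) e = h = 12, not all different  ✘
(2) 4d + 5h = 4(16) + 5(12) = 124  ✔
(3) e + d + h = 12 + 16 + 12 = 40  ✔
(4) |7 − 12| = 5  ✔
(5) 12 mod 5 = 2  ✔
(6) h=12, d=16, a=7; 1 of them equals 7  ✔
(7) d = 16, but 16 is required to differ  ✘
(8) e = h = 12, not all different  ✘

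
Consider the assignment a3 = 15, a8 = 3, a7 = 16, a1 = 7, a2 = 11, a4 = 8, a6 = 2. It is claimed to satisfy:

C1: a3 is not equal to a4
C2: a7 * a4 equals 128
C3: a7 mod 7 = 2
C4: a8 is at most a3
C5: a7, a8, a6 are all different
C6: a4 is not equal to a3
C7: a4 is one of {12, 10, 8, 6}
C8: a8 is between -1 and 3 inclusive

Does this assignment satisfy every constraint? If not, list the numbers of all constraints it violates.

C1: a3 = 15, a4 = 8; distinct  true
C2: a7 * a4 = 16 * 8 = 128  true
C3: 16 mod 7 = 2  true
C4: a8 = 3, a3 = 15; 3 ≤ 15  true
C5: values 16, 3, 2 are pairwise distinct  true
C6: a4 = 8, a3 = 15; distinct  true
C7: a4 = 8 is in {12, 10, 8, 6}  true
C8: a8 = 3 lies in [-1, 3]  true

The assignment satisfies every constraint.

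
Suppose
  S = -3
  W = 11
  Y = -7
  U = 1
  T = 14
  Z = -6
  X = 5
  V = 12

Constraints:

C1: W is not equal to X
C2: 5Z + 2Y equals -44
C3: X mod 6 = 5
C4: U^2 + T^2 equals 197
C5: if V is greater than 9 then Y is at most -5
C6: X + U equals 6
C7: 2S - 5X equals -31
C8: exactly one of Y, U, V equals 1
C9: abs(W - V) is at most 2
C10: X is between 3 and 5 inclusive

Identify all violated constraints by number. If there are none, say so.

C1: W = 11, X = 5; distinct — satisfied.
C2: 5Z + 2Y = 5(-6) + 2(-7) = -44 — satisfied.
C3: 5 mod 6 = 5 — satisfied.
C4: U^2 + T^2 = 1^2 + 14^2 = 1 + 196 = 197 — satisfied.
C5: V = 12 > 9, so we need Y ≤ -5; Y = -7 ≤ -5 — satisfied.
C6: X + U = 5 + 1 = 6 — satisfied.
C7: 2S - 5X = 2(-3) - 5(5) = -31 — satisfied.
C8: Y=-7, U=1, V=12; 1 of them equals 1 — satisfied.
C9: abs(11 - 12) = 1; 1 ≤ 2 — satisfied.
C10: X = 5 lies in [3, 5] — satisfied.

No violations.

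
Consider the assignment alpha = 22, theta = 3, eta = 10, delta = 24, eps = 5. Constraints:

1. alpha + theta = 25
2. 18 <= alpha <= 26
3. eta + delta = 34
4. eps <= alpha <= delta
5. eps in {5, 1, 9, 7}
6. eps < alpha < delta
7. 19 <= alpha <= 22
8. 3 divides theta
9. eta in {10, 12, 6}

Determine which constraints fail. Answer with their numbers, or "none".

All constraints are satisfied.

1. alpha + theta = 22 + 3 = 25 — OK.
2. alpha = 22 lies in [18, 26] — OK.
3. eta + delta = 10 + 24 = 34 — OK.
4. values 5 <= 22 <= 24 — OK.
5. eps = 5 is in {5, 1, 9, 7} — OK.
6. values 5 < 22 < 24 — OK.
7. alpha = 22 lies in [19, 22] — OK.
8. 3 / 3 = 1, so 3 divides 3 — OK.
9. eta = 10 is in {10, 12, 6} — OK.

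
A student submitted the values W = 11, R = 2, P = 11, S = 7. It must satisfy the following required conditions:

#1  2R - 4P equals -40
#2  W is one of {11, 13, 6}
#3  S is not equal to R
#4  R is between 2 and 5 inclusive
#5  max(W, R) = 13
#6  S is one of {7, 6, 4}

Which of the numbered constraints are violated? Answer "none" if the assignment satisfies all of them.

Violated: 5.

#1 2R - 4P = 2(2) - 4(11) = -40 — holds.
#2 W = 11 is in {11, 13, 6} — holds.
#3 S = 7, R = 2; distinct — holds.
#4 R = 2 lies in [2, 5] — holds.
#5 max(11, 2) = 11, not 13 — does not hold.
#6 S = 7 is in {7, 6, 4} — holds.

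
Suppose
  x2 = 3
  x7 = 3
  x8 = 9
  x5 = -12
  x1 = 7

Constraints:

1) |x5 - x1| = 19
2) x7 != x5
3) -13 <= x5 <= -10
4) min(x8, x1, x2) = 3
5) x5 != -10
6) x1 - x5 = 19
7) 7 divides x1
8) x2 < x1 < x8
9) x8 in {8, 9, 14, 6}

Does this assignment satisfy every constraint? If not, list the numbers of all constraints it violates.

1) |-12 - 7| = 19 — holds.
2) x7 = 3, x5 = -12; distinct — holds.
3) x5 = -12 lies in [-13, -10] — holds.
4) min(9, 7, 3) = 3 — holds.
5) x5 = -12, and -12 ≠ -10 — holds.
6) x1 - x5 = 7 - (-12) = 19 — holds.
7) 7 / 7 = 1, so 7 divides 7 — holds.
8) values 3 < 7 < 9 — holds.
9) x8 = 9 is in {8, 9, 14, 6} — holds.

Yes — all constraints hold.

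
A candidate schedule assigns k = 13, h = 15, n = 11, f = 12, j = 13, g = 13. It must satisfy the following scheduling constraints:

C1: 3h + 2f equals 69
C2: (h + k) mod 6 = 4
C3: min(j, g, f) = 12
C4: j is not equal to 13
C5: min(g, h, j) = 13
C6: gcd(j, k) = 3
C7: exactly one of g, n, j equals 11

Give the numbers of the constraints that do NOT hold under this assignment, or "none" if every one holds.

C1: 3h + 2f = 3(15) + 2(12) = 69 — holds.
C2: h + k = 28; 28 mod 6 = 4 — holds.
C3: min(13, 13, 12) = 12 — holds.
C4: j = 13, but 13 is required to differ — fails.
C5: min(13, 15, 13) = 13 — holds.
C6: gcd(13, 13) = 13, not 3 — fails.
C7: g=13, n=11, j=13; 1 of them equals 11 — holds.

The assignment fails constraints 4 and 6.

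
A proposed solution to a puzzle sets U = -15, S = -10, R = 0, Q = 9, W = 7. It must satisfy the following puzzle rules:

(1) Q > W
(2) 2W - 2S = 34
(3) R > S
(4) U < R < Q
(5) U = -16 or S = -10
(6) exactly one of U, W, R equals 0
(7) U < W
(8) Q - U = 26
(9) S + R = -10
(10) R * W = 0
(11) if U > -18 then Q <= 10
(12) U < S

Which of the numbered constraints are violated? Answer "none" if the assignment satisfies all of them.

Constraint 8 does not hold.

(1) Q = 9, W = 7; 9 > 7  true
(2) 2W - 2S = 2(7) - 2(-10) = 34  true
(3) R = 0, S = -10; 0 > -10  true
(4) values -15 < 0 < 9  true
(5) U = -15 ≠ -16, but S = -10 = -10 (second disjunct)  true
(6) U=-15, W=7, R=0; 1 of them equals 0  true
(7) U = -15, W = 7; -15 < 7  true
(8) Q - U = 9 - (-15) = 24, not 26  false
(9) S + R = -10 + 0 = -10  true
(10) R * W = 0 * 7 = 0  true
(11) U = -15 > -18, so we need Q ≤ 10; Q = 9 ≤ 10  true
(12) U = -15, S = -10; -15 < -10  true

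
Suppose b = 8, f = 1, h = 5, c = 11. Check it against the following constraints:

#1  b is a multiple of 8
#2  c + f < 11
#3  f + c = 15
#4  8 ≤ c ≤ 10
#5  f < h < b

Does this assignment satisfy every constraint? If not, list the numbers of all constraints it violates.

#1 8 / 8 = 1, so 8 divides 8 — holds.
#2 c + f = 11 + 1 = 12; 12 ≥ 11, bound 11 not met — does not hold.
#3 f + c = 1 + 11 = 12, not 15 — does not hold.
#4 c = 11 is outside [8, 10] — does not hold.
#5 values 1 < 5 < 8 — holds.

Constraints 2, 3, 4 are violated.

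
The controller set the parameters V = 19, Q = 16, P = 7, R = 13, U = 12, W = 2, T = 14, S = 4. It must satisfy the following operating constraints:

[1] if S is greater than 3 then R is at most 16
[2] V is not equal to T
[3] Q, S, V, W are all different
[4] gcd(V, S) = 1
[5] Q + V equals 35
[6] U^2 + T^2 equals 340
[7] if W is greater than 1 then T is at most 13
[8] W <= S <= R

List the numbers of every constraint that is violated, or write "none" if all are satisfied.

Constraint 7 is violated.

[1] S = 4 > 3, so we need R ≤ 16; R = 13 ≤ 16  ✔
[2] V = 19, T = 14; distinct  ✔
[3] values 16, 4, 19, 2 are pairwise distinct  ✔
[4] gcd(19, 4) = 1  ✔
[5] Q + V = 16 + 19 = 35  ✔
[6] U^2 + T^2 = 12^2 + 14^2 = 144 + 196 = 340  ✔
[7] W = 2 > 1, so we need T ≤ 13; but T = 14 > 13  ✘
[8] values 2 <= 4 <= 13  ✔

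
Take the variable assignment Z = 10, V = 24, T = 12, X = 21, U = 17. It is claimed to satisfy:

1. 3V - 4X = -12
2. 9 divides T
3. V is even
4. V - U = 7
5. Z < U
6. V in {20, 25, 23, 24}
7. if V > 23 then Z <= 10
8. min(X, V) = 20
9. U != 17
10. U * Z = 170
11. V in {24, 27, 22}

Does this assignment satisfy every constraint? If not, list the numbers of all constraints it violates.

Violated: 2, 8, and 9.

1. 3V - 4X = 3(24) - 4(21) = -12  true
2. 12 = 9*1 + 3, so 9 does not divide 12  false
3. V = 24 is even  true
4. V - U = 24 - 17 = 7  true
5. Z = 10, U = 17; 10 < 17  true
6. V = 24 is in {20, 25, 23, 24}  true
7. V = 24 > 23, so we need Z ≤ 10; Z = 10 ≤ 10  true
8. min(21, 24) = 21, not 20  false
9. U = 17, but 17 is required to differ  false
10. U * Z = 17 * 10 = 170  true
11. V = 24 is in {24, 27, 22}  true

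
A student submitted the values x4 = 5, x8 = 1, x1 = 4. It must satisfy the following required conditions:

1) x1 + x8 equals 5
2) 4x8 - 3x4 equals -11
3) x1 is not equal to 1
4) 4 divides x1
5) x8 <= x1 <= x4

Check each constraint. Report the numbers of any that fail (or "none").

No violations.

1) x1 + x8 = 4 + 1 = 5 — holds.
2) 4x8 - 3x4 = 4(1) - 3(5) = -11 — holds.
3) x1 = 4, and 4 ≠ 1 — holds.
4) 4 / 4 = 1, so 4 divides 4 — holds.
5) values 1 <= 4 <= 5 — holds.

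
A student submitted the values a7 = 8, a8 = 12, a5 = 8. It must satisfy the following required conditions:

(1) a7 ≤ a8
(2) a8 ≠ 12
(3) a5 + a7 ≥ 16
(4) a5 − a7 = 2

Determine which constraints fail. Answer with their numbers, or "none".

No — constraints 2, 4 are not satisfied.

(1) a7 = 8, a8 = 12; 8 ≤ 12 — holds.
(2) a8 = 12, but 12 is required to differ — does not hold.
(3) a5 + a7 = 8 + 8 = 16; 16 ≥ 16 — holds.
(4) a5 − a7 = 8 − 8 = 0, not 2 — does not hold.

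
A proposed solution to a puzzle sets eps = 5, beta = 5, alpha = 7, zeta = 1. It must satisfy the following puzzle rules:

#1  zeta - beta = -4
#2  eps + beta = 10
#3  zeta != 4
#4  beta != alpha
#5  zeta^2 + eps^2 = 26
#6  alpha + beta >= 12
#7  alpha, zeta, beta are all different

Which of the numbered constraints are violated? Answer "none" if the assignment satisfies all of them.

All constraints are satisfied.

#1 zeta - beta = 1 - 5 = -4  ✓
#2 eps + beta = 5 + 5 = 10  ✓
#3 zeta = 1, and 1 ≠ 4  ✓
#4 beta = 5, alpha = 7; distinct  ✓
#5 zeta^2 + eps^2 = 1^2 + 5^2 = 1 + 25 = 26  ✓
#6 alpha + beta = 7 + 5 = 12; 12 ≥ 12  ✓
#7 values 7, 1, 5 are pairwise distinct  ✓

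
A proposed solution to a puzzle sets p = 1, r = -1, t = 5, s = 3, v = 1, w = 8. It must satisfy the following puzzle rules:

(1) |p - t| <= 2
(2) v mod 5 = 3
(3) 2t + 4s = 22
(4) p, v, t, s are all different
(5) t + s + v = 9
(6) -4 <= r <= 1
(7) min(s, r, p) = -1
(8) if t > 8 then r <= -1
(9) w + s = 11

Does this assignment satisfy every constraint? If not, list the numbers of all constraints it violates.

(1) |1 - 5| = 4; 4 > 2, exceeds bound 2  fails
(2) 1 mod 5 = 1, not 3  fails
(3) 2t + 4s = 2(5) + 4(3) = 22  holds
(4) p = v = 1, not all different  fails
(5) t + s + v = 5 + 3 + 1 = 9  holds
(6) r = -1 lies in [-4, 1]  holds
(7) min(3, -1, 1) = -1  holds
(8) t = 5, not > 8; antecedent false, conditional vacuously true  holds
(9) w + s = 8 + 3 = 11  holds

No — constraints 1, 2, and 4 are not satisfied.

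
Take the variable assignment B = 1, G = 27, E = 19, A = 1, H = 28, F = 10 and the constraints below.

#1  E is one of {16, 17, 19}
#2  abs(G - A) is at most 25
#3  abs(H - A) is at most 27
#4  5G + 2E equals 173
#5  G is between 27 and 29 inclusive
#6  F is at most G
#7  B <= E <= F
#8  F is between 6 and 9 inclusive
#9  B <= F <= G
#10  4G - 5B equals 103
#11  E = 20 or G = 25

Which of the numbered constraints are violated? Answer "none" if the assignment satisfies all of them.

#1 E = 19 is in {16, 17, 19} — holds.
#2 abs(27 - 1) = 26; 26 > 25, exceeds bound 25 — does not hold.
#3 abs(28 - 1) = 27; 27 ≤ 27 — holds.
#4 5G + 2E = 5(27) + 2(19) = 173 — holds.
#5 G = 27 lies in [27, 29] — holds.
#6 F = 10, G = 27; 10 ≤ 27 — holds.
#7 values 1, 19, 10; E = 19 is not <= F = 10 — does not hold.
#8 F = 10 is outside [6, 9] — does not hold.
#9 values 1 <= 10 <= 27 — holds.
#10 4G - 5B = 4(27) - 5(1) = 103 — holds.
#11 E = 19 ≠ 20 and G = 27 ≠ 25; both disjuncts false — does not hold.

Constraints 2, 7, 8, and 11 are violated.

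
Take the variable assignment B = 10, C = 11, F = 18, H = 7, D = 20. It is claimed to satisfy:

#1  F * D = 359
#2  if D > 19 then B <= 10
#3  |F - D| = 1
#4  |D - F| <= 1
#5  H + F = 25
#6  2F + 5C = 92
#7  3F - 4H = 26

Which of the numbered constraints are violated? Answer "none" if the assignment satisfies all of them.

Constraints 1, 3, 4, and 6 are violated.

#1 F * D = 18 * 20 = 360, not 359  fails
#2 D = 20 > 19, so we need B ≤ 10; B = 10 ≤ 10  holds
#3 |18 - 20| = 2, not 1  fails
#4 |20 - 18| = 2; 2 > 1, exceeds bound 1  fails
#5 H + F = 7 + 18 = 25  holds
#6 2F + 5C = 2(18) + 5(11) = 91, not 92  fails
#7 3F - 4H = 3(18) - 4(7) = 26  holds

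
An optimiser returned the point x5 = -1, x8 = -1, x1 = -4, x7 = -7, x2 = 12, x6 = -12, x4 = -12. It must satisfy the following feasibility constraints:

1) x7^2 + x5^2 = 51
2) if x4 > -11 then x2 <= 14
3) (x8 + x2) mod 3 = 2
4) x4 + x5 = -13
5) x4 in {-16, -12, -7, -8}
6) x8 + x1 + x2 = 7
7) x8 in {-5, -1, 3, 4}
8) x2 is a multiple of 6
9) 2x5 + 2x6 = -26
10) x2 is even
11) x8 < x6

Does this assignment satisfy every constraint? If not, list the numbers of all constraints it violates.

The assignment fails constraints 1 and 11.

1) x7^2 + x5^2 = (-7)^2 + (-1)^2 = 49 + 1 = 50, not 51 — violated.
2) x4 = -12, not > -11; antecedent false, conditional vacuously true — satisfied.
3) x8 + x2 = 11; 11 mod 3 = 2 — satisfied.
4) x4 + x5 = -12 + (-1) = -13 — satisfied.
5) x4 = -12 is in {-16, -12, -7, -8} — satisfied.
6) x8 + x1 + x2 = -1 + (-4) + 12 = 7 — satisfied.
7) x8 = -1 is in {-5, -1, 3, 4} — satisfied.
8) 12 / 6 = 2, so 6 divides 12 — satisfied.
9) 2x5 + 2x6 = 2(-1) + 2(-12) = -26 — satisfied.
10) x2 = 12 is even — satisfied.
11) x8 = -1, x6 = -12; -1 ≥ -12 (want <) — violated.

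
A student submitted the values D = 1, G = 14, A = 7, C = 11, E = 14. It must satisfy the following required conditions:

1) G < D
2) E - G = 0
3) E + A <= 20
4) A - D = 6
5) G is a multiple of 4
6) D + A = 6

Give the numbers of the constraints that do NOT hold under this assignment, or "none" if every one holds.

The assignment fails constraints 1, 3, 5, and 6.

1) G = 14, D = 1; 14 ≥ 1 (want <)  FAIL
2) E - G = 14 - 14 = 0  OK
3) E + A = 14 + 7 = 21; 21 > 20, bound 20 not met  FAIL
4) A - D = 7 - 1 = 6  OK
5) 14 = 4*3 + 2, so 4 does not divide 14  FAIL
6) D + A = 1 + 7 = 8, not 6  FAIL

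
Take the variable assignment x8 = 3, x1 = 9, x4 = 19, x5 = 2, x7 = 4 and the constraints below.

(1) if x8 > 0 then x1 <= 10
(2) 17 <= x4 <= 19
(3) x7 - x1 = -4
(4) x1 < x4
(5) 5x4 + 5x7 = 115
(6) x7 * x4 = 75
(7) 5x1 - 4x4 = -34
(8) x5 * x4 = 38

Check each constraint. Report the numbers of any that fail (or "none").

(1) x8 = 3 > 0, so we need x1 ≤ 10; x1 = 9 ≤ 10 — OK.
(2) x4 = 19 lies in [17, 19] — OK.
(3) x7 - x1 = 4 - 9 = -5, not -4 — violated.
(4) x1 = 9, x4 = 19; 9 < 19 — OK.
(5) 5x4 + 5x7 = 5(19) + 5(4) = 115 — OK.
(6) x7 * x4 = 4 * 19 = 76, not 75 — violated.
(7) 5x1 - 4x4 = 5(9) - 4(19) = -31, not -34 — violated.
(8) x5 * x4 = 2 * 19 = 38 — OK.

The assignment fails constraints 3, 6, 7.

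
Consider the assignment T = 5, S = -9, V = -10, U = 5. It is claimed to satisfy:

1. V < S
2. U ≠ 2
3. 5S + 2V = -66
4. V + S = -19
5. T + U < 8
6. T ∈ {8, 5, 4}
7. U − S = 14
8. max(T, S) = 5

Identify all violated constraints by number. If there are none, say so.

1. V = -10, S = -9; -10 < -9  yes
2. U = 5, and 5 ≠ 2  yes
3. 5S + 2V = 5(-9) + 2(-10) = -65, not -66  no
4. V + S = -10 + (-9) = -19  yes
5. T + U = 5 + 5 = 10; 10 ≥ 8, bound 8 not met  no
6. T = 5 is in {8, 5, 4}  yes
7. U − S = 5 − (-9) = 14  yes
8. max(5, -9) = 5  yes

The assignment fails constraints 3 and 5.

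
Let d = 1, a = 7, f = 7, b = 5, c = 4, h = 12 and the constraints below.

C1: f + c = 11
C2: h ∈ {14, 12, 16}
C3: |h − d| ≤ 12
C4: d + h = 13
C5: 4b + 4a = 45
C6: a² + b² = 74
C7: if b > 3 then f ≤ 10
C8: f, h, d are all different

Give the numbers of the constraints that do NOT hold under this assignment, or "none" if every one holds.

C1: f + c = 7 + 4 = 11  holds
C2: h = 12 is in {14, 12, 16}  holds
C3: |12 − 1| = 11; 11 ≤ 12  holds
C4: d + h = 1 + 12 = 13  holds
C5: 4b + 4a = 4(5) + 4(7) = 48, not 45  fails
C6: a² + b² = 7² + 5² = 49 + 25 = 74  holds
C7: b = 5 > 3, so we need f ≤ 10; f = 7 ≤ 10  holds
C8: values 7, 12, 1 are pairwise distinct  holds

Constraint 5 is violated.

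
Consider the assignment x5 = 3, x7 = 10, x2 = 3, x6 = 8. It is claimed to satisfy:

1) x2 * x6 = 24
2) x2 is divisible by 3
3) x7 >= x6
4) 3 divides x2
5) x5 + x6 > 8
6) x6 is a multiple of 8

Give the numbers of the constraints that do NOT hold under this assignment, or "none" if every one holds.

1) x2 * x6 = 3 * 8 = 24 — OK.
2) 3 / 3 = 1, so 3 divides 3 — OK.
3) x7 = 10, x6 = 8; 10 ≥ 8 — OK.
4) 3 / 3 = 1, so 3 divides 3 — OK.
5) x5 + x6 = 3 + 8 = 11; 11 > 8 — OK.
6) 8 / 8 = 1, so 8 divides 8 — OK.

All constraints are satisfied.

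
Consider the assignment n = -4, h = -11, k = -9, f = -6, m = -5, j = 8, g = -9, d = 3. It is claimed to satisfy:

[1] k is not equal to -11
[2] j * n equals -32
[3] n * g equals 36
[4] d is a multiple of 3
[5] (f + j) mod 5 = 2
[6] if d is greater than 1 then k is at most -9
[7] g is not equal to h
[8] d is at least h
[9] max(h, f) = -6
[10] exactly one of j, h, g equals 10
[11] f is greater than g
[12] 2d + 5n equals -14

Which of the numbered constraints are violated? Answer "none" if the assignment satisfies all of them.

No — constraint 10 is not satisfied.

[1] k = -9, and -9 ≠ -11 — holds.
[2] j * n = 8 * (-4) = -32 — holds.
[3] n * g = -4 * (-9) = 36 — holds.
[4] 3 / 3 = 1, so 3 divides 3 — holds.
[5] f + j = 2; 2 mod 5 = 2 — holds.
[6] d = 3 > 1, so we need k ≤ -9; k = -9 ≤ -9 — holds.
[7] g = -9, h = -11; distinct — holds.
[8] d = 3, h = -11; 3 ≥ -11 — holds.
[9] max(-11, -6) = -6 — holds.
[10] j=8, h=-11, g=-9; 0 of them equal 10, not exactly one — fails.
[11] f = -6, g = -9; -6 > -9 — holds.
[12] 2d + 5n = 2(3) + 5(-4) = -14 — holds.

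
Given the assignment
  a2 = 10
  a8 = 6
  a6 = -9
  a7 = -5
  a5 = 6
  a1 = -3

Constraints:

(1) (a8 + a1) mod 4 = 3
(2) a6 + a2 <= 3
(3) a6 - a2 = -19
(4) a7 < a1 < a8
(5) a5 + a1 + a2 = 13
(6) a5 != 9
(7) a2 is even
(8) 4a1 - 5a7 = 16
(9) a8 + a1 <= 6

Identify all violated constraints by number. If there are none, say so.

(1) a8 + a1 = 3; 3 mod 4 = 3  true
(2) a6 + a2 = -9 + 10 = 1; 1 ≤ 3  true
(3) a6 - a2 = -9 - 10 = -19  true
(4) values -5 < -3 < 6  true
(5) a5 + a1 + a2 = 6 + (-3) + 10 = 13  true
(6) a5 = 6, and 6 ≠ 9  true
(7) a2 = 10 is even  true
(8) 4a1 - 5a7 = 4(-3) - 5(-5) = 13, not 16  false
(9) a8 + a1 = 6 + (-3) = 3; 3 ≤ 6  true

Violated: 8.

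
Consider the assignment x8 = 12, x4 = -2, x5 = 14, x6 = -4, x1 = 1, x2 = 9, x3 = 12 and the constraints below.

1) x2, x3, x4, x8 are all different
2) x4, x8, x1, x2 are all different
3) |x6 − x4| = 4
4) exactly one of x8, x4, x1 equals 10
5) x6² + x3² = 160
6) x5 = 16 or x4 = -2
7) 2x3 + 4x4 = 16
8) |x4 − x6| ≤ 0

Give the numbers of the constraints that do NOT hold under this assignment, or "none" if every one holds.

1) x3 = x8 = 12, not all different — fails.
2) values -2, 12, 1, 9 are pairwise distinct — holds.
3) |-4 − (-2)| = 2, not 4 — fails.
4) x8=12, x4=-2, x1=1; 0 of them equal 10, not exactly one — fails.
5) x6² + x3² = (-4)² + 12² = 16 + 144 = 160 — holds.
6) x5 = 14 ≠ 16, but x4 = -2 = -2 (second disjunct) — holds.
7) 2x3 + 4x4 = 2(12) + 4(-2) = 16 — holds.
8) |-2 − (-4)| = 2; 2 > 0, exceeds bound 0 — fails.

The assignment fails constraints 1, 3, 4, and 8.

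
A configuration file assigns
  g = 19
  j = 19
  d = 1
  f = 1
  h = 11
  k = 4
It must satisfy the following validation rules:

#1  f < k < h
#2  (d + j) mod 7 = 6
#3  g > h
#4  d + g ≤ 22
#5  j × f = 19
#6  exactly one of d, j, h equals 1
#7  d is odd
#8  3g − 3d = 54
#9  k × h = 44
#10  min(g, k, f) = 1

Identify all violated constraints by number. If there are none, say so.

All constraints are satisfied.

#1 values 1 < 4 < 11  ✓
#2 d + j = 20; 20 mod 7 = 6  ✓
#3 g = 19, h = 11; 19 > 11  ✓
#4 d + g = 1 + 19 = 20; 20 ≤ 22  ✓
#5 j × f = 19 × 1 = 19  ✓
#6 d=1, j=19, h=11; 1 of them equals 1  ✓
#7 d = 1 is odd  ✓
#8 3g − 3d = 3(19) − 3(1) = 54  ✓
#9 k × h = 4 × 11 = 44  ✓
#10 min(19, 4, 1) = 1  ✓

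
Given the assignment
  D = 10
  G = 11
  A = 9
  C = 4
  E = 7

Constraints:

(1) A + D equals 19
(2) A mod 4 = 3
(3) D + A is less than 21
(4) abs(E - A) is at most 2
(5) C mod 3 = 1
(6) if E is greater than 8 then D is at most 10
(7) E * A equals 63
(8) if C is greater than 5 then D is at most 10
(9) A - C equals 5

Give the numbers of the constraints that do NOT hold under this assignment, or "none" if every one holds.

The assignment fails constraint 2.

(1) A + D = 9 + 10 = 19 — satisfied.
(2) 9 mod 4 = 1, not 3 — violated.
(3) D + A = 10 + 9 = 19; 19 < 21 — satisfied.
(4) abs(7 - 9) = 2; 2 ≤ 2 — satisfied.
(5) 4 mod 3 = 1 — satisfied.
(6) E = 7, not > 8; antecedent false, conditional vacuously true — satisfied.
(7) E * A = 7 * 9 = 63 — satisfied.
(8) C = 4, not > 5; antecedent false, conditional vacuously true — satisfied.
(9) A - C = 9 - 4 = 5 — satisfied.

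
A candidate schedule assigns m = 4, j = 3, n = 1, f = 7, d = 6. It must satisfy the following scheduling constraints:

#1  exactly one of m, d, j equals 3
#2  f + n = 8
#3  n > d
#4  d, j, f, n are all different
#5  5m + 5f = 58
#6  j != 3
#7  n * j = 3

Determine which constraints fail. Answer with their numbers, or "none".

Constraints 3, 5, 6 are violated.

#1 m=4, d=6, j=3; 1 of them equals 3  ✓
#2 f + n = 7 + 1 = 8  ✓
#3 n = 1, d = 6; 1 ≤ 6 (want >)  ✗
#4 values 6, 3, 7, 1 are pairwise distinct  ✓
#5 5m + 5f = 5(4) + 5(7) = 55, not 58  ✗
#6 j = 3, but 3 is required to differ  ✗
#7 n * j = 1 * 3 = 3  ✓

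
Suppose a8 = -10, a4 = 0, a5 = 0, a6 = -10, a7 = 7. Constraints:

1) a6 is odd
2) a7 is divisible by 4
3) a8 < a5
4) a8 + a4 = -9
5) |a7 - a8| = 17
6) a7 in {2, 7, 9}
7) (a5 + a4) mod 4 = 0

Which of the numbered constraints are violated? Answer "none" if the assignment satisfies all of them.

1) a6 = -10 is even  ✘
2) 7 = 4*1 + 3, so 4 does not divide 7  ✘
3) a8 = -10, a5 = 0; -10 < 0  ✔
4) a8 + a4 = -10 + 0 = -10, not -9  ✘
5) |7 - (-10)| = 17  ✔
6) a7 = 7 is in {2, 7, 9}  ✔
7) a5 + a4 = 0; 0 mod 4 = 0  ✔

No — constraints 1, 2, 4 are not satisfied.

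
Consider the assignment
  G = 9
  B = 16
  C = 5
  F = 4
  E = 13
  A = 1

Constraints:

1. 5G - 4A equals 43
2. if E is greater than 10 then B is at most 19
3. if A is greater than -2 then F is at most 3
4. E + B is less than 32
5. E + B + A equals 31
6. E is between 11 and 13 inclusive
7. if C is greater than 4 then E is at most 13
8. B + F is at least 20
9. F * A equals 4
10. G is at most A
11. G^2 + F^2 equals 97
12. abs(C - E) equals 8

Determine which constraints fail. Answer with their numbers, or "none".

No — constraints 1, 3, 5, 10 are not satisfied.

1. 5G - 4A = 5(9) - 4(1) = 41, not 43  ✗
2. E = 13 > 10, so we need B ≤ 19; B = 16 ≤ 19  ✓
3. A = 1 > -2, so we need F ≤ 3; but F = 4 > 3  ✗
4. E + B = 13 + 16 = 29; 29 < 32  ✓
5. E + B + A = 13 + 16 + 1 = 30, not 31  ✗
6. E = 13 lies in [11, 13]  ✓
7. C = 5 > 4, so we need E ≤ 13; E = 13 ≤ 13  ✓
8. B + F = 16 + 4 = 20; 20 ≥ 20  ✓
9. F * A = 4 * 1 = 4  ✓
10. G = 9, A = 1; 9 > 1 (want ≤)  ✗
11. G^2 + F^2 = 9^2 + 4^2 = 81 + 16 = 97  ✓
12. abs(5 - 13) = 8  ✓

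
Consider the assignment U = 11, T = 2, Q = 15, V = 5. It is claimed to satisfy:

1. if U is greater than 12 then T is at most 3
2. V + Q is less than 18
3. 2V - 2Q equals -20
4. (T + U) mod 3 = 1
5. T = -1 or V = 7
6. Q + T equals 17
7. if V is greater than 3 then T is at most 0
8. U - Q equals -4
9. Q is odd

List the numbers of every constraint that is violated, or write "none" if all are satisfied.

The assignment fails constraints 2, 5, and 7.

1. U = 11, not > 12; antecedent false, conditional vacuously true — holds.
2. V + Q = 5 + 15 = 20; 20 ≥ 18, bound 18 not met — fails.
3. 2V - 2Q = 2(5) - 2(15) = -20 — holds.
4. T + U = 13; 13 mod 3 = 1 — holds.
5. T = 2 ≠ -1 and V = 5 ≠ 7; both disjuncts false — fails.
6. Q + T = 15 + 2 = 17 — holds.
7. V = 5 > 3, so we need T ≤ 0; but T = 2 > 0 — fails.
8. U - Q = 11 - 15 = -4 — holds.
9. Q = 15 is odd — holds.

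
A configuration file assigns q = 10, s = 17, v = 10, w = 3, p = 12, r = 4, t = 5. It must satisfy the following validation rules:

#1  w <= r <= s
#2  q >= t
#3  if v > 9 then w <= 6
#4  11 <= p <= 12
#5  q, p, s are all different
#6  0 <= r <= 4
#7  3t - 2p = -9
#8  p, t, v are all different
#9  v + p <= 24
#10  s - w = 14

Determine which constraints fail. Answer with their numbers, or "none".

None — every constraint holds.

#1 values 3 <= 4 <= 17 — satisfied.
#2 q = 10, t = 5; 10 ≥ 5 — satisfied.
#3 v = 10 > 9, so we need w ≤ 6; w = 3 ≤ 6 — satisfied.
#4 p = 12 lies in [11, 12] — satisfied.
#5 values 10, 12, 17 are pairwise distinct — satisfied.
#6 r = 4 lies in [0, 4] — satisfied.
#7 3t - 2p = 3(5) - 2(12) = -9 — satisfied.
#8 values 12, 5, 10 are pairwise distinct — satisfied.
#9 v + p = 10 + 12 = 22; 22 ≤ 24 — satisfied.
#10 s - w = 17 - 3 = 14 — satisfied.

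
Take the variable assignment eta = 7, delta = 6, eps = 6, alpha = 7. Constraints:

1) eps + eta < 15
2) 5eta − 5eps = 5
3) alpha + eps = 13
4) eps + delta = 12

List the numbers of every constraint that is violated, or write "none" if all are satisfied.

No violations.

1) eps + eta = 6 + 7 = 13; 13 < 15 — holds.
2) 5eta − 5eps = 5(7) − 5(6) = 5 — holds.
3) alpha + eps = 7 + 6 = 13 — holds.
4) eps + delta = 6 + 6 = 12 — holds.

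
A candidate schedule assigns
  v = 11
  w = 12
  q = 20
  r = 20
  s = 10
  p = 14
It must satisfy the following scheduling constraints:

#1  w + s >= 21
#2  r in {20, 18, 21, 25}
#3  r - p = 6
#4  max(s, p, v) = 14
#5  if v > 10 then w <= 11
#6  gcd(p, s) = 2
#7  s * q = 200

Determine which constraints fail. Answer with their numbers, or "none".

No — constraint 5 is not satisfied.

#1 w + s = 12 + 10 = 22; 22 ≥ 21 — holds.
#2 r = 20 is in {20, 18, 21, 25} — holds.
#3 r - p = 20 - 14 = 6 — holds.
#4 max(10, 14, 11) = 14 — holds.
#5 v = 11 > 10, so we need w ≤ 11; but w = 12 > 11 — does not hold.
#6 gcd(14, 10) = 2 — holds.
#7 s * q = 10 * 20 = 200 — holds.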